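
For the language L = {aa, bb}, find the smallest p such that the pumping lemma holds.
p = 3

For a finite language L, the pumping lemma holds vacuously if p > max|s| for s ∈ L.

The longest string in L = {aa, bb} has length 2.
If p = 3, then no string s ∈ L has |s| ≥ p, so the condition is vacuously true.

The minimum pumping length is p = 3.

Why no smaller p works: for any p ≤ 2, the longest string s ∈ L has |s| = 2 ≥ p, so it would
have to be pumpable; but pumping up (i = 2, 3, ...) produces ever longer strings, which cannot all lie in the
finite language L. So the pumping property fails for every p ≤ 2.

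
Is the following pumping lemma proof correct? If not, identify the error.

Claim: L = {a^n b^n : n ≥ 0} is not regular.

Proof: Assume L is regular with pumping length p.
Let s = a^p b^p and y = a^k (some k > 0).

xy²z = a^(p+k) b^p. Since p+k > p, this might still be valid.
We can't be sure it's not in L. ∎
The proof is INCORRECT.

Error: The conclusion is wrong.
xy²z = a^(p+k) b^p is definitely NOT in L because the number of a's (p+k) ≠ number of b's (p).
The proof incorrectly doubts what is actually a valid contradiction.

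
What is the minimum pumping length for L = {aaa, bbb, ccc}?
p = 4

For a finite language L, the pumping lemma holds vacuously if p > max|s| for s ∈ L.

The longest string in L = {aaa, bbb, ccc} has length 3.
If p = 4, then no string s ∈ L has |s| ≥ p, so the condition is vacuously true.

The minimum pumping length is p = 4.

Why no smaller p works: for any p ≤ 3, the longest string s ∈ L has |s| = 3 ≥ p, so it would
have to be pumpable; but pumping up (i = 2, 3, ...) produces ever longer strings, which cannot all lie in the
finite language L. So the pumping property fails for every p ≤ 3.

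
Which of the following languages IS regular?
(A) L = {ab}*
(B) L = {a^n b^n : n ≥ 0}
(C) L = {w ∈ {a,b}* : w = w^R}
(A) {ab}*

(A) L = {ab}* is regular.

This can be recognized by a finite automaton (DFA/NFA).
Regular expressions like {ab}* define regular languages.

The other choices are not regular:
- {w ∈ {a,b}* : w = w^R}: After pumping, the string is no longer symmetric
- {a^n b^n : n ≥ 0}: After pumping, the number of a's and b's become unequal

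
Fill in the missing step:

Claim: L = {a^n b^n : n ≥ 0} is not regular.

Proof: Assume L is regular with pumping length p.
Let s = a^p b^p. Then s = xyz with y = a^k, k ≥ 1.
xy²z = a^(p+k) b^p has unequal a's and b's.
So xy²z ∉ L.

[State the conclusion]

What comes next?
This contradicts the pumping lemma for regular languages,
which guarantees xy^i z ∈ L for all i ≥ 0.

Since our assumption that L is regular leads to a contradiction,
we conclude that L = {a^n b^n : n ≥ 0} is NOT regular. ∎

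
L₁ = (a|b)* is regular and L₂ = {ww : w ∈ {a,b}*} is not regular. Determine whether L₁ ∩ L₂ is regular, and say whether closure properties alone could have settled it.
No — L₁ ∩ L₂ is not regular.

(a|b)* is all strings over {a,b}, so L₁ ∩ L₂ = {ww : w ∈ {a,b}*} = L₂ itself, which is not regular (pump s = a^p b a^p b).

Note that the bare facts "L₁ regular, L₂ non-regular" do not settle the question by themselves: the closure of regular languages under ∪, ∩, complement and difference applies only when BOTH operands are regular. With a non-regular operand the result can come out regular or non-regular depending on the specific languages, so one has to work out L₁ ∩ L₂ for this particular pair, as above.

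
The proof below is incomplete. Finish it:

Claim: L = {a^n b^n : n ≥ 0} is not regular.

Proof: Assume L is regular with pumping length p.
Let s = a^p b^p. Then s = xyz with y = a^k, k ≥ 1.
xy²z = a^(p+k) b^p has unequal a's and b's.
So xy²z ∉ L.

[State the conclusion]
This contradicts the pumping lemma for regular languages,
which guarantees xy^i z ∈ L for all i ≥ 0.

Since our assumption that L is regular leads to a contradiction,
we conclude that L = {a^n b^n : n ≥ 0} is NOT regular. ∎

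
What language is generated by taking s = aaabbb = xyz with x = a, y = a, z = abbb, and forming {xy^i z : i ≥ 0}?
{xy^i z : i ≥ 0} = {a^(2+i) b^3 : i ≥ 0} = {aabbb, aaabbb, aaaabbb, ...}

With x = a, y = a, z = abbb: Starting with aaabbb and pumping the second 'a', we get strings with 2+i a's followed by 3 b's for i = 0, 1, 2, ...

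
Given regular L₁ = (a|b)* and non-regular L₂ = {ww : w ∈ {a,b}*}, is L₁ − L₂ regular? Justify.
No — L₁ − L₂ is not regular.

L₁ − L₂ is the complement of {ww} within {a,b}*. If it were regular, its complement {ww} would be regular as well (regular languages are closed under complement) — contradiction. So L₁ − L₂ is not regular.

Note that the bare facts "L₁ regular, L₂ non-regular" do not settle the question by themselves: the closure of regular languages under ∪, ∩, complement and difference applies only when BOTH operands are regular. With a non-regular operand the result can come out regular or non-regular depending on the specific languages, so one has to work out L₁ − L₂ for this particular pair, as above.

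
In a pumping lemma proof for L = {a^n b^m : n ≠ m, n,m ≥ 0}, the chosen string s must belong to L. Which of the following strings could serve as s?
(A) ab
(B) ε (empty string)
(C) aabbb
(C) aabbb

The pumping lemma is applied to a string s that lies in L, so first check membership of each option:
- (A) ab = a^1 b^1 has n = m = 1, so it is not in L ✗
- (B) ε = a^0 b^0 has n = m = 0, so it is not in L ✗
- (C) aabbb = a^2 b^3 with 2 ≠ 3, so it is in L ✓

Only (C) aabbb is in L, so it is the only candidate that could play the role of s.
(In a complete proof one picks s in terms of the pumping length p so that |s| ≥ p is guaranteed; a fixed string like aabbb illustrates the shape of such an s.)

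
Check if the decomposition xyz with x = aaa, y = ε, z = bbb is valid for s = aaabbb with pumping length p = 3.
Violated: |y| > 0

The decomposition x = aaa, y = ε, z = bbb for s = aaabbb with p = 3
violates the constraint: |y| > 0

|y| = 0, but the pumping lemma requires |y| > 0 (y must be non-empty).

Pumping lemma constraints:
1. xyz = s (decomposition is valid)
2. |xy| ≤ p
3. |y| > 0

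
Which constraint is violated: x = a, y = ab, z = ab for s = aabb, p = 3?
Violated: xyz = s

The decomposition x = a, y = ab, z = ab for s = aabb with p = 3
violates the constraint: xyz = s

xyz = 'a' + 'ab' + 'ab' = 'aabab' ≠ 'aabb' = s. The decomposition doesn't reconstruct s.

Pumping lemma constraints:
1. xyz = s (decomposition is valid)
2. |xy| ≤ p
3. |y| > 0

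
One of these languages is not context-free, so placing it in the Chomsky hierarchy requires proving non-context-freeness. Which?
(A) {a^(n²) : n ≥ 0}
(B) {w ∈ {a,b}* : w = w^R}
(A) {a^(n²) : n ≥ 0}

(A) {a^(n²) : n ≥ 0} requires the CFL pumping lemma.

- {w ∈ {a,b}* : w = w^R} is context-free (but not regular)
  • Can be shown non-regular with the regular pumping lemma
  • After pumping, the string is no longer symmetric

- {a^(n²) : n ≥ 0} is NOT context-free
  • Requires the CFL pumping lemma to prove
  • Gaps between squares grow unboundedly

The CFL pumping lemma is "stronger" in that it can prove non-membership
in the larger class of context-free languages.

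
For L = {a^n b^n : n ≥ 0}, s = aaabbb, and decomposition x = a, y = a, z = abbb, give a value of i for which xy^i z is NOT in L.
i = 0

xy⁰z = a · ε · abbb = aabbb; aabbb has 2 a's and 3 b's; 2 ≠ 3, so it is not in L.
(Other choices also work, e.g. i = 2, 3; only i = 1 is guaranteed to stay in L since xy¹z = s.)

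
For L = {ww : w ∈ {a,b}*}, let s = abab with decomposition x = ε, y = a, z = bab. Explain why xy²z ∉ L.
xy²z = aabab ∉ L

Pumping with i = 2 replaces y = a by y² = aa:
- Original: s = xyz = abab; abab splits into halves ab · ab, which are equal, so it is in L (w = ab)
- Pumped: xy²z = ε · aa · bab = aabab
- aabab has odd length 5, so it cannot be written as ww and is not in L

The pumping lemma would require xy²z ∈ L, so this decomposition yields a contradiction.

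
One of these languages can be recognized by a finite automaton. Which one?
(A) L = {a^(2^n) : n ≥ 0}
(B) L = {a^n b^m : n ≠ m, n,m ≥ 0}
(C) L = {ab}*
(C) {ab}*

(C) L = {ab}* is regular.

This can be recognized by a finite automaton (DFA/NFA).
Regular expressions like {ab}* define regular languages.

The other choices are not regular:
- {a^(2^n) : n ≥ 0}: After pumping, length is no longer a power of 2
- {a^n b^m : n ≠ m, n,m ≥ 0}: After pumping a's, we can make n = m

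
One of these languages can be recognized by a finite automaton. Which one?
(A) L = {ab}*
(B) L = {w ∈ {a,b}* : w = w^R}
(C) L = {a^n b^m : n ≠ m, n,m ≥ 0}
(A) {ab}*

(A) L = {ab}* is regular.

This can be recognized by a finite automaton (DFA/NFA).
Regular expressions like {ab}* define regular languages.

The other choices are not regular:
- {w ∈ {a,b}* : w = w^R}: After pumping, the string is no longer symmetric
- {a^n b^m : n ≠ m, n,m ≥ 0}: After pumping a's, we can make n = m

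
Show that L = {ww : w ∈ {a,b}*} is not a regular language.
Assume for contradiction that L is regular, and let p ≥ 1 be the pumping length given by the pumping lemma.
Choose s = a^p b a^p b. Then s ∈ L (take w = a^p b) and |s| = 2p + 2 ≥ p.
By the pumping lemma, s = xyz for some x, y, z with |xy| ≤ p, |y| ≥ 1, and xy^i z ∈ L for every i ≥ 0.
Since |xy| ≤ p and the first p symbols of s are all a's, y = a^k for some k with 1 ≤ k ≤ p.

Take i = 2: t = xy²z = a^(p + k) b a^p b.
Suppose t = uu for some string u. The string t contains exactly two b's and ends in b, so u contains exactly one b and ends in b; hence u = a^j b for some j, and uu = a^j b a^j b. Comparing with t = a^(p + k) b a^p b forces j = p + k (first block) and j = p (second block), which is impossible since k ≥ 1. So t ∉ L.

This contradicts the pumping lemma, which requires xy^i z ∈ L for all i ≥ 0.
Hence L = {ww : w ∈ {a,b}*} is not regular. ∎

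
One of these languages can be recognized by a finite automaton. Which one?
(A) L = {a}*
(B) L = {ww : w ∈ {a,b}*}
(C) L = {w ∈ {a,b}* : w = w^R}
(A) {a}*

(A) L = {a}* is regular.

This can be recognized by a finite automaton (DFA/NFA).
Regular expressions like {a}* define regular languages.

The other choices are not regular:
- {ww : w ∈ {a,b}*}: After pumping, the two halves no longer match
- {w ∈ {a,b}* : w = w^R}: After pumping, the string is no longer symmetric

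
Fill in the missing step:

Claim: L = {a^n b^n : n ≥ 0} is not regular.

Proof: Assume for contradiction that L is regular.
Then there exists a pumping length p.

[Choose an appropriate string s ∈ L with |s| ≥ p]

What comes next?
s = a^p b^p

This string is in L (has equal a's and b's) and has length 2p ≥ p.
Any decomposition xyz with |xy| ≤ p means y consists only of a's,
so pumping will unbalance the counts.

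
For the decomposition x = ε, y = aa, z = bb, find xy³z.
aaaaaabb

Given x = '', y = 'aa', z = 'bb' and i = 3:

xy^3z = x + y·y·...·y (3 times) + z
       = '' + 'aa'^3 + 'bb'
       = '' + 'aaaaaa' + 'bb'
       = 'aaaaaabb'

The pumped string is 'aaaaaabb' with length 8.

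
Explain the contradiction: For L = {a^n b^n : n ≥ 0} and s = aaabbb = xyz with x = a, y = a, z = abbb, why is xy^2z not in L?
xy²z = aaaabbb ∉ L

Pumping with i = 2 replaces y = a by y² = aa:
- Original: s = xyz = aaabbb; aaabbb = a^3 b^3 has equal counts (3 = 3), so it is in L
- Pumped: xy²z = a · aa · abbb = aaaabbb
- aaaabbb has 4 a's and 3 b's; 4 ≠ 3, so it is not in L

The pumping lemma would require xy²z ∈ L, so this decomposition yields a contradiction.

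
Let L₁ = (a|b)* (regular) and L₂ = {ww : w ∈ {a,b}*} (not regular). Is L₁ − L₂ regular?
No — L₁ − L₂ is not regular.

L₁ − L₂ is the complement of {ww} within {a,b}*. If it were regular, its complement {ww} would be regular as well (regular languages are closed under complement) — contradiction. So L₁ − L₂ is not regular.

Note that the bare facts "L₁ regular, L₂ non-regular" do not settle the question by themselves: the closure of regular languages under ∪, ∩, complement and difference applies only when BOTH operands are regular. With a non-regular operand the result can come out regular or non-regular depending on the specific languages, so one has to work out L₁ − L₂ for this particular pair, as above.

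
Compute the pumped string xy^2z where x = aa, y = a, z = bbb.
aaaabbb

Given x = 'aa', y = 'a', z = 'bbb' and i = 2:

xy^2z = x + y·y·...·y (2 times) + z
       = 'aa' + 'a'^2 + 'bbb'
       = 'aa' + 'aa' + 'bbb'
       = 'aaaabbb'

The pumped string is 'aaaabbb' with length 7.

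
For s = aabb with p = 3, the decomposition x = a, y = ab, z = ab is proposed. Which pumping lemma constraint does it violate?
Violated: xyz = s

The decomposition x = a, y = ab, z = ab for s = aabb with p = 3
violates the constraint: xyz = s

xyz = 'a' + 'ab' + 'ab' = 'aabab' ≠ 'aabb' = s. The decomposition doesn't reconstruct s.

Pumping lemma constraints:
1. xyz = s (decomposition is valid)
2. |xy| ≤ p
3. |y| > 0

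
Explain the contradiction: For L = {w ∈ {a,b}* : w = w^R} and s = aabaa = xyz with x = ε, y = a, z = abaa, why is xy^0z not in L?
xy⁰z = abaa ∉ L

Pumping with i = 0 replaces y = a by y⁰ = ε:
- Original: s = xyz = aabaa; aabaa reversed is aabaa, the same string, so it is a palindrome and is in L
- Pumped: xy⁰z = ε · ε · abaa = abaa
- abaa reversed is aaba ≠ abaa, so it is not a palindrome and is not in L

The pumping lemma would require xy⁰z ∈ L, so this decomposition yields a contradiction.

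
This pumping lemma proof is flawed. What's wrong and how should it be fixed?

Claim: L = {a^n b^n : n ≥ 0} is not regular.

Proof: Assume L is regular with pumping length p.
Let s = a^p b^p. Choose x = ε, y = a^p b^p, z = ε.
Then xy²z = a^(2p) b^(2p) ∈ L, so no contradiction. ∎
Error: The decomposition violates |xy| ≤ p. With y = a^p b^p, |xy| = |y| = 2p > p. (The proof also miscomputes xy²z, which would be a^p b^p a^p b^p rather than a^(2p) b^(2p), and it wrongly treats one harmless decomposition as settling the matter — the prover does not get to choose the decomposition.)

Correction: The pumping lemma requires |xy| ≤ p, and the argument must handle every decomposition satisfying |xy| ≤ p, |y| ≥ 1. Since s starts with p a's, any such y consists only of a's, say y = a^k with k ≥ 1. Then xy²z = a^(p+k) b^p has unequal numbers of a's and b's, so xy²z ∉ L — the required contradiction.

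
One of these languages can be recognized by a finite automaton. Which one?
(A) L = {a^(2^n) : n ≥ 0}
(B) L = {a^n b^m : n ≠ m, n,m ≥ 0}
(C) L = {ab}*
(C) {ab}*

(C) L = {ab}* is regular.

This can be recognized by a finite automaton (DFA/NFA).
Regular expressions like {ab}* define regular languages.

The other choices are not regular:
- {a^n b^m : n ≠ m, n,m ≥ 0}: After pumping a's, we can make n = m
- {a^(2^n) : n ≥ 0}: After pumping, length is no longer a power of 2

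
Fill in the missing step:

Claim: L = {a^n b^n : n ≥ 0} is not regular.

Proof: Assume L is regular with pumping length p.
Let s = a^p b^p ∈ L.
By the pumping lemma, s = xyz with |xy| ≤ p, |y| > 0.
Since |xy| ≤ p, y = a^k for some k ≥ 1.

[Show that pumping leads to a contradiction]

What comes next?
Consider xy²z = a^(p+k) b^p.

Since k ≥ 1, we have p + k > p.
So xy²z has more a's than b's: (p+k) a's vs p b's.
This means xy²z ∉ L because a^n b^n requires equal counts.

This contradicts the pumping lemma which states xy²z ∈ L.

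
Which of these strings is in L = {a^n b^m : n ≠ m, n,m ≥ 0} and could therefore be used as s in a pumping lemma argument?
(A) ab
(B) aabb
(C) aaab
(C) aaab

The pumping lemma is applied to a string s that lies in L, so first check membership of each option:
- (A) ab = a^1 b^1 has n = m = 1, so it is not in L ✗
- (B) aabb = a^2 b^2 has n = m = 2, so it is not in L ✗
- (C) aaab = a^3 b^1 with 3 ≠ 1, so it is in L ✓

Only (C) aaab is in L, so it is the only candidate that could play the role of s.
(In a complete proof one picks s in terms of the pumping length p so that |s| ≥ p is guaranteed; a fixed string like aaab illustrates the shape of such an s.)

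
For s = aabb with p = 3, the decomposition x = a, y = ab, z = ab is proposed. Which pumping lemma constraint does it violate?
Violated: xyz = s

The decomposition x = a, y = ab, z = ab for s = aabb with p = 3
violates the constraint: xyz = s

xyz = 'a' + 'ab' + 'ab' = 'aabab' ≠ 'aabb' = s. The decomposition doesn't reconstruct s.

Pumping lemma constraints:
1. xyz = s (decomposition is valid)
2. |xy| ≤ p
3. |y| > 0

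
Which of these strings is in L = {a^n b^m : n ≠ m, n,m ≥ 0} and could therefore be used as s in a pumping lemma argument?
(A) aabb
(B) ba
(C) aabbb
(C) aabbb

The pumping lemma is applied to a string s that lies in L, so first check membership of each option:
- (A) aabb = a^2 b^2 has n = m = 2, so it is not in L ✗
- (B) ba has an a after a b, so it is not of the form a^n b^m and is not in L ✗
- (C) aabbb = a^2 b^3 with 2 ≠ 3, so it is in L ✓

Only (C) aabbb is in L, so it is the only candidate that could play the role of s.
(In a complete proof one picks s in terms of the pumping length p so that |s| ≥ p is guaranteed; a fixed string like aabbb illustrates the shape of such an s.)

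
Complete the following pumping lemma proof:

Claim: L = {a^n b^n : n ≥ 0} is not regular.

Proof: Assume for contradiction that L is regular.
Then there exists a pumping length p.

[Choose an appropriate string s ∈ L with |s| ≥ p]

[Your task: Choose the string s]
s = a^p b^p

This string is in L (has equal a's and b's) and has length 2p ≥ p.
Any decomposition xyz with |xy| ≤ p means y consists only of a's,
so pumping will unbalance the counts.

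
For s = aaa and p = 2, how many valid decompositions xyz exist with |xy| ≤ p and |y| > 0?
3

For s = 'aaa' with pumping length p = 2:

Constraints: |xy| ≤ 2, |y| > 0

Valid decompositions (|xy| ≤ p, |y| ≥ 1):
  • x='', y='a', z='aa'
  • x='a', y='a', z='a'
  • x='', y='aa', z='a'

Total count: 3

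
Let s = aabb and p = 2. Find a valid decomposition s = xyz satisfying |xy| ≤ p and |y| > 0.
x = '', y = 'aa', z = 'bb'

For s = aabb and p = 2, one valid decomposition is:
- x = '' (length 0)
- y = 'aa' (length 2)
- z = 'bb' (length 2)

Verification:
- xyz = '' + 'aa' + 'bb' = aabb ✓
- |xy| = 2 ≤ 2 ✓
- |y| = 2 > 0 ✓

All pumping lemma constraints are satisfied.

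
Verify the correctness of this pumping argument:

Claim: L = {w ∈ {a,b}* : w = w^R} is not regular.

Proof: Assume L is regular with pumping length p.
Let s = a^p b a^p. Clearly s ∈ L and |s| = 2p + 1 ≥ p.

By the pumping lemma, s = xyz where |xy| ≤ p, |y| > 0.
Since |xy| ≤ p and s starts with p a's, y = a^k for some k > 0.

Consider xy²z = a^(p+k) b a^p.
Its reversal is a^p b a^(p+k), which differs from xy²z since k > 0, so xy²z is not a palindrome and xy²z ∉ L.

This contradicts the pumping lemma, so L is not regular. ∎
The proof is correct.

This proof is valid because:
1. s = a^p b a^p is in L and is chosen in terms of p, so |s| ≥ p holds for every p
2. The decomposition analysis is correct: |xy| ≤ p forces y to lie inside the leading a's
3. The contradiction is valid: a^(p+k) b a^p has more a's before the b than after it, so it is not a palindrome
4. The conclusion follows logically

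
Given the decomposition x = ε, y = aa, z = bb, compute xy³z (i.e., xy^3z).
aaaaaabb

Given x = '', y = 'aa', z = 'bb' and i = 3:

xy^3z = x + y·y·...·y (3 times) + z
       = '' + 'aa'^3 + 'bb'
       = '' + 'aaaaaa' + 'bb'
       = 'aaaaaabb'

The pumped string is 'aaaaaabb' with length 8.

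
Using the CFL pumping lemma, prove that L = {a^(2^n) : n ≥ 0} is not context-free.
Assume for contradiction that L is context-free, and let p ≥ 1 be the pumping length given by the pumping lemma for CFLs.
Choose s = a^(2^p). Then s ∈ L and |s| = 2^p ≥ p.
By the CFL pumping lemma, s = uvxyz for some u, v, x, y, z with |vxy| ≤ p, |vy| ≥ 1, and uv^i xy^i z ∈ L for every i ≥ 0.
All symbols are a's, so only lengths matter: let k = |vy|, with 1 ≤ k ≤ |vxy| ≤ p < 2^p.

Take i = 2: |uv²xy²z| = 2^p + k, and 2^p < 2^p + k < 2^p + 2^p = 2^(p+1).
So the length lies strictly between consecutive powers of two and is not a power of 2; uv²xy²z ∉ L.

This contradicts the CFL pumping lemma, which requires uv^i xy^i z ∈ L for all i ≥ 0.
Hence L = {a^(2^n) : n ≥ 0} is not context-free. ∎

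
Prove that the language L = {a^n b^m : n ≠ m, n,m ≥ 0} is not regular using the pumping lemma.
Assume for contradiction that L is regular, and let p ≥ 1 be the pumping length given by the pumping lemma.
Choose s = a^p b^(p + p!). Then s ∈ L because p ≠ p + p! (as p! ≥ 1), and |s| ≥ p.
By the pumping lemma, s = xyz for some x, y, z with |xy| ≤ p, |y| ≥ 1, and xy^i z ∈ L for every i ≥ 0.
Since |xy| ≤ p and the first p symbols of s are all a's, y = a^k for some k with 1 ≤ k ≤ p.
For every i ≥ 0, xy^i z = a^(p + (i − 1)k) b^(p + p!).

Because 1 ≤ k ≤ p, k divides p!. Let t = p!/k (a positive integer) and take i = t + 1.
Then the number of a's is p + tk = p + p!, which equals the number of b's.
So xy^(t+1) z = a^(p + p!) b^(p + p!) has equally many a's and b's and is NOT in L.

This contradicts the pumping lemma, which requires xy^i z ∈ L for all i ≥ 0.
Hence L = {a^n b^m : n ≠ m, n,m ≥ 0} is not regular. ∎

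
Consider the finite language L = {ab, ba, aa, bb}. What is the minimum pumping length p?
p = 3

For a finite language L, the pumping lemma holds vacuously if p > max|s| for s ∈ L.

The longest string in L = {ab, ba, aa, bb} has length 2.
If p = 3, then no string s ∈ L has |s| ≥ p, so the condition is vacuously true.

The minimum pumping length is p = 3.

Why no smaller p works: for any p ≤ 2, the longest string s ∈ L has |s| = 2 ≥ p, so it would
have to be pumpable; but pumping up (i = 2, 3, ...) produces ever longer strings, which cannot all lie in the
finite language L. So the pumping property fails for every p ≤ 2.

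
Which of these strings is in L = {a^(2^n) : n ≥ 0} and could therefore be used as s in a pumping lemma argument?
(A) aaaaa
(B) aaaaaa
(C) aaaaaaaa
(C) aaaaaaaa

The pumping lemma is applied to a string s that lies in L, so first check membership of each option:
- (A) aaaaa has length 5, strictly between 2^2 = 4 and 2^3 = 8, so it is not in L ✗
- (B) aaaaaa has length 6, strictly between 2^2 = 4 and 2^3 = 8, so it is not in L ✗
- (C) aaaaaaaa has length 8 = 2^3, so it is in L ✓

Only (C) aaaaaaaa is in L, so it is the only candidate that could play the role of s.
(In a complete proof one picks s in terms of the pumping length p so that |s| ≥ p is guaranteed; a fixed string like aaaaaaaa illustrates the shape of such an s.)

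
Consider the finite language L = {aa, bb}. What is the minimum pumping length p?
p = 3

For a finite language L, the pumping lemma holds vacuously if p > max|s| for s ∈ L.

The longest string in L = {aa, bb} has length 2.
If p = 3, then no string s ∈ L has |s| ≥ p, so the condition is vacuously true.

The minimum pumping length is p = 3.

Why no smaller p works: for any p ≤ 2, the longest string s ∈ L has |s| = 2 ≥ p, so it would
have to be pumpable; but pumping up (i = 2, 3, ...) produces ever longer strings, which cannot all lie in the
finite language L. So the pumping property fails for every p ≤ 2.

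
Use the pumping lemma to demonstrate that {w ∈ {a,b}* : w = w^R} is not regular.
Assume for contradiction that L is regular, and let p ≥ 1 be the pumping length given by the pumping lemma.
Choose s = a^p b a^p. Then s ∈ L (it reads the same in both directions) and |s| = 2p + 1 ≥ p.
By the pumping lemma, s = xyz for some x, y, z with |xy| ≤ p, |y| ≥ 1, and xy^i z ∈ L for every i ≥ 0.
Since |xy| ≤ p and the first p symbols of s are all a's, y = a^k for some k with 1 ≤ k ≤ p.

Take i = 2: xy²z = a^(p + k) b a^p.
Its reversal is a^p b a^(p + k). These differ because the block of a's before the unique b has length p + k in one and p in the other, and p + k ≠ p since k ≥ 1. So xy²z is not a palindrome, i.e. xy²z ∉ L.

This contradicts the pumping lemma, which requires xy^i z ∈ L for all i ≥ 0.
Hence L = {w ∈ {a,b}* : w = w^R} is not regular. ∎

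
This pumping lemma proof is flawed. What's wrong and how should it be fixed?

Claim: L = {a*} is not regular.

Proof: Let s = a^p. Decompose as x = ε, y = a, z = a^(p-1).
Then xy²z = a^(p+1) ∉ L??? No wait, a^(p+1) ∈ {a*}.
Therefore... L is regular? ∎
Error: The proof attempts to show a*  is not regular, but a* IS regular!

Correction: a* is a regular language (recognized by a simple DFA with one accepting state and self-loop on 'a'). The pumping lemma can only prove non-regularity, not regularity. For regular languages, pumping always works.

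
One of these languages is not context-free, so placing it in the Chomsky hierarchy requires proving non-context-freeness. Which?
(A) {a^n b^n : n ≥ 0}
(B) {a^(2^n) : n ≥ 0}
(B) {a^(2^n) : n ≥ 0}

(B) {a^(2^n) : n ≥ 0} requires the CFL pumping lemma.

- {a^n b^n : n ≥ 0} is context-free (but not regular)
  • Can be shown non-regular with the regular pumping lemma
  • After pumping, the number of a's and b's become unequal

- {a^(2^n) : n ≥ 0} is NOT context-free
  • Requires the CFL pumping lemma to prove
  • Gaps between powers of 2 grow exponentially

The CFL pumping lemma is "stronger" in that it can prove non-membership
in the larger class of context-free languages.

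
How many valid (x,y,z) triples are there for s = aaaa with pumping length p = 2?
3

For s = 'aaaa' with pumping length p = 2:

Constraints: |xy| ≤ 2, |y| > 0

Valid decompositions (|xy| ≤ p, |y| ≥ 1):
  • x='', y='a', z='aaa'
  • x='a', y='a', z='aa'
  • x='', y='aa', z='aa'

Total count: 3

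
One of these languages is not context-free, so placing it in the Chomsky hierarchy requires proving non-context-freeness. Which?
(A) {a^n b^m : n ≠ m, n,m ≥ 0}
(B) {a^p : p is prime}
(B) {a^p : p is prime}

(B) {a^p : p is prime} requires the CFL pumping lemma.

- {a^n b^m : n ≠ m, n,m ≥ 0} is context-free (but not regular)
  • Can be shown non-regular with the regular pumping lemma
  • After pumping a's, we can make n = m

- {a^p : p is prime} is NOT context-free
  • Requires the CFL pumping lemma to prove
  • The CFL pumping lemma also fails because prime gaps are unbounded

The CFL pumping lemma is "stronger" in that it can prove non-membership
in the larger class of context-free languages.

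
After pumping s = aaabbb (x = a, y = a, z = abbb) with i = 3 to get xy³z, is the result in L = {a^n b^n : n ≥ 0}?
No

xy³z = a · aaa · abbb = aaaaabbb.
aaaaabbb has 5 a's and 3 b's; 5 ≠ 3, so it is not in L.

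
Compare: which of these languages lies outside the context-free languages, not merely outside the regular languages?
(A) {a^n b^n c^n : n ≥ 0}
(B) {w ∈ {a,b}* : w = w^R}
(A) {a^n b^n c^n : n ≥ 0}

(A) {a^n b^n c^n : n ≥ 0} requires the CFL pumping lemma.

- {w ∈ {a,b}* : w = w^R} is context-free (but not regular)
  • Can be shown non-regular with the regular pumping lemma
  • After pumping, the string is no longer symmetric

- {a^n b^n c^n : n ≥ 0} is NOT context-free
  • Requires the CFL pumping lemma to prove
  • Cannot maintain three equal counts simultaneously

The CFL pumping lemma is "stronger" in that it can prove non-membership
in the larger class of context-free languages.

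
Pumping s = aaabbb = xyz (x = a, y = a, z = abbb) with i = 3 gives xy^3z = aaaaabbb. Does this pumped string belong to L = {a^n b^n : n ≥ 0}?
No

xy³z = a · aaa · abbb = aaaaabbb.
aaaaabbb has 5 a's and 3 b's; 5 ≠ 3, so it is not in L.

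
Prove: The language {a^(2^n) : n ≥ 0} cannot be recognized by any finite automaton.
Assume for contradiction that L is regular, and let p ≥ 1 be the pumping length given by the pumping lemma.
Choose s = a^(2^p). Then s ∈ L and |s| = 2^p ≥ p.
By the pumping lemma, s = xyz for some x, y, z with |xy| ≤ p, |y| ≥ 1, and xy^i z ∈ L for every i ≥ 0.
Here y = a^k for some k with 1 ≤ k ≤ |xy| ≤ p, and p < 2^p.

Take i = 2: |xy²z| = 2^p + k.
Now 2^p < 2^p + k ≤ 2^p + p < 2^p + 2^p = 2^(p+1).
So |xy²z| lies strictly between the consecutive powers of two 2^p and 2^(p+1), hence is not a power of 2, and xy²z ∉ L.

This contradicts the pumping lemma, which requires xy^i z ∈ L for all i ≥ 0.
Hence L = {a^(2^n) : n ≥ 0} is not regular. ∎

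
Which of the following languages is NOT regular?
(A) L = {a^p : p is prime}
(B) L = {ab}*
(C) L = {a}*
(A) {a^p : p is prime}

(A) L = {a^p : p is prime} is NOT regular.

The pumping lemma can be used to prove this:
After pumping, the length becomes composite

The other languages are regular because they can be recognized by finite automata.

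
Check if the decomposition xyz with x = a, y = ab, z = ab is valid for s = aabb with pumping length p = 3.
Violated: xyz = s

The decomposition x = a, y = ab, z = ab for s = aabb with p = 3
violates the constraint: xyz = s

xyz = 'a' + 'ab' + 'ab' = 'aabab' ≠ 'aabb' = s. The decomposition doesn't reconstruct s.

Pumping lemma constraints:
1. xyz = s (decomposition is valid)
2. |xy| ≤ p
3. |y| > 0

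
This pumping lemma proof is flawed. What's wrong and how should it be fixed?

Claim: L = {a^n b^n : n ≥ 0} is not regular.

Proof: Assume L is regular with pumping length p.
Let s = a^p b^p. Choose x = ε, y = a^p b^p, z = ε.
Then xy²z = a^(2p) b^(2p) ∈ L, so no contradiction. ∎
Error: The decomposition violates |xy| ≤ p. With y = a^p b^p, |xy| = |y| = 2p > p. (The proof also miscomputes xy²z, which would be a^p b^p a^p b^p rather than a^(2p) b^(2p), and it wrongly treats one harmless decomposition as settling the matter — the prover does not get to choose the decomposition.)

Correction: The pumping lemma requires |xy| ≤ p, and the argument must handle every decomposition satisfying |xy| ≤ p, |y| ≥ 1. Since s starts with p a's, any such y consists only of a's, say y = a^k with k ≥ 1. Then xy²z = a^(p+k) b^p has unequal numbers of a's and b's, so xy²z ∉ L — the required contradiction.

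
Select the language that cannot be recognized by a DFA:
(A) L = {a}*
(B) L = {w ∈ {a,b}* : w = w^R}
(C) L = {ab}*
(B) {w ∈ {a,b}* : w = w^R}

(B) L = {w ∈ {a,b}* : w = w^R} is NOT regular.

The pumping lemma can be used to prove this:
After pumping, the string is no longer symmetric

The other languages are regular because they can be recognized by finite automata.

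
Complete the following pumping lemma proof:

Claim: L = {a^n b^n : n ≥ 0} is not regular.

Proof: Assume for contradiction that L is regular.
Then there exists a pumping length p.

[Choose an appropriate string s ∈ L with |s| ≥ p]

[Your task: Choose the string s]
s = a^p b^p

This string is in L (has equal a's and b's) and has length 2p ≥ p.
Any decomposition xyz with |xy| ≤ p means y consists only of a's,
so pumping will unbalance the counts.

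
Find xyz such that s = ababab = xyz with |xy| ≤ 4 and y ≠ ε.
x = 'a', y = 'bab', z = 'ab'

For s = ababab and p = 4, one valid decomposition is:
- x = 'a' (length 1)
- y = 'bab' (length 3)
- z = 'ab' (length 2)

Verification:
- xyz = 'a' + 'bab' + 'ab' = ababab ✓
- |xy| = 4 ≤ 4 ✓
- |y| = 3 > 0 ✓

All pumping lemma constraints are satisfied.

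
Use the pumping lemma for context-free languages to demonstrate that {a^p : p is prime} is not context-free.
Assume for contradiction that L is context-free, and let p ≥ 1 be the pumping length given by the pumping lemma for CFLs.
Choose a prime q with q ≥ p and let s = a^q. Then s ∈ L and |s| = q ≥ p.
By the CFL pumping lemma, s = uvxyz for some u, v, x, y, z with |vxy| ≤ p, |vy| ≥ 1, and uv^i xy^i z ∈ L for every i ≥ 0.
All symbols are a's, so only lengths matter: let k = |vy|, with 1 ≤ k ≤ p. Then |uv^i xy^i z| = q + (i − 1)k.

Take i = q + 1: the length is q + qk = q(k + 1).
Both factors satisfy q ≥ 2 and k + 1 ≥ 2, so q(k + 1) is composite and uv^(q+1) xy^(q+1) z ∉ L.

This contradicts the CFL pumping lemma, which requires uv^i xy^i z ∈ L for all i ≥ 0.
Hence L = {a^p : p is prime} is not context-free. ∎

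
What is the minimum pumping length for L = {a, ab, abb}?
p = 4

For a finite language L, the pumping lemma holds vacuously if p > max|s| for s ∈ L.

The longest string in L = {a, ab, abb} has length 3.
If p = 4, then no string s ∈ L has |s| ≥ p, so the condition is vacuously true.

The minimum pumping length is p = 4.

Why no smaller p works: for any p ≤ 3, the longest string s ∈ L has |s| = 3 ≥ p, so it would
have to be pumpable; but pumping up (i = 2, 3, ...) produces ever longer strings, which cannot all lie in the
finite language L. So the pumping property fails for every p ≤ 3.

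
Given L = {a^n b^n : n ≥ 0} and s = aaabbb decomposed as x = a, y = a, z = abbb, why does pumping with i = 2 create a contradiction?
xy²z = aaaabbb ∉ L

Pumping with i = 2 replaces y = a by y² = aa:
- Original: s = xyz = aaabbb; aaabbb = a^3 b^3 has equal counts (3 = 3), so it is in L
- Pumped: xy²z = a · aa · abbb = aaaabbb
- aaaabbb has 4 a's and 3 b's; 4 ≠ 3, so it is not in L

The pumping lemma would require xy²z ∈ L, so this decomposition yields a contradiction.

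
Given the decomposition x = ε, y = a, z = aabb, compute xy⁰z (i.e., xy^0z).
aabb

Given x = '', y = 'a', z = 'aabb' and i = 0:

xy^0z = x + y·y·...·y (0 times) + z
       = '' + 'a'^0 + 'aabb'
       = '' + '' + 'aabb'
       = 'aabb'

The pumped string is 'aabb' with length 4.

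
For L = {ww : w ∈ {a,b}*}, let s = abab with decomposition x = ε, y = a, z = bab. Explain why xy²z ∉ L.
xy²z = aabab ∉ L

Pumping with i = 2 replaces y = a by y² = aa:
- Original: s = xyz = abab; abab splits into halves ab · ab, which are equal, so it is in L (w = ab)
- Pumped: xy²z = ε · aa · bab = aabab
- aabab has odd length 5, so it cannot be written as ww and is not in L

The pumping lemma would require xy²z ∈ L, so this decomposition yields a contradiction.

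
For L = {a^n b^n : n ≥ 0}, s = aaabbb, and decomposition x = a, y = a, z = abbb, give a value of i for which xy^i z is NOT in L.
i = 0

xy⁰z = a · ε · abbb = aabbb; aabbb has 2 a's and 3 b's; 2 ≠ 3, so it is not in L.
(Other choices also work, e.g. i = 2, 3; only i = 1 is guaranteed to stay in L since xy¹z = s.)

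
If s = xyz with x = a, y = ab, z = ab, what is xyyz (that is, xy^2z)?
aababab

Given x = 'a', y = 'ab', z = 'ab' and i = 2:

xy^2z = x + y·y·...·y (2 times) + z
       = 'a' + 'ab'^2 + 'ab'
       = 'a' + 'abab' + 'ab'
       = 'aababab'

The pumped string is 'aababab' with length 7.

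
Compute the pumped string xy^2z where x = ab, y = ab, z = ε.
ababab

Given x = 'ab', y = 'ab', z = '' and i = 2:

xy^2z = x + y·y·...·y (2 times) + z
       = 'ab' + 'ab'^2 + ''
       = 'ab' + 'abab' + ''
       = 'ababab'

The pumped string is 'ababab' with length 6.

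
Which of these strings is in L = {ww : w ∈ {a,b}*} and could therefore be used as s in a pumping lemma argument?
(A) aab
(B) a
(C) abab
(C) abab

The pumping lemma is applied to a string s that lies in L, so first check membership of each option:
- (A) aab has odd length 3, so it cannot be written as ww and is not in L ✗
- (B) a has odd length 1, so it cannot be written as ww and is not in L ✗
- (C) abab splits into halves ab · ab, which are equal, so it is in L (w = ab) ✓

Only (C) abab is in L, so it is the only candidate that could play the role of s.
(In a complete proof one picks s in terms of the pumping length p so that |s| ≥ p is guaranteed; a fixed string like abab illustrates the shape of such an s.)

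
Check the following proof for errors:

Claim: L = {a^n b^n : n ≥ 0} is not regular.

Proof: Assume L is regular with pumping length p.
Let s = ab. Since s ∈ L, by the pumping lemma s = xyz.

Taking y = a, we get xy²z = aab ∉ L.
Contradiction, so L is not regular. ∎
The proof is INCORRECT.

Error: The string s = ab may be shorter than p.
The pumping lemma only applies to strings with |s| ≥ p, and p is not under our control.
We must choose s in terms of p, e.g. s = a^p b^p, to ensure |s| ≥ p.
(The proof also fixes one particular y; a valid argument must handle every decomposition with |xy| ≤ p and |y| ≥ 1 — for s = a^p b^p this forces y = a^k, and then xy²z = a^(p+k) b^p ∉ L.)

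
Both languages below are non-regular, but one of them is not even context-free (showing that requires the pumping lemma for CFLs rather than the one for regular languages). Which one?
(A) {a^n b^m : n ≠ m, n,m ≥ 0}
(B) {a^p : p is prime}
(B) {a^p : p is prime}

(B) {a^p : p is prime} requires the CFL pumping lemma.

- {a^n b^m : n ≠ m, n,m ≥ 0} is context-free (but not regular)
  • Can be shown non-regular with the regular pumping lemma
  • After pumping a's, we can make n = m

- {a^p : p is prime} is NOT context-free
  • Requires the CFL pumping lemma to prove
  • The CFL pumping lemma also fails because prime gaps are unbounded

The CFL pumping lemma is "stronger" in that it can prove non-membership
in the larger class of context-free languages.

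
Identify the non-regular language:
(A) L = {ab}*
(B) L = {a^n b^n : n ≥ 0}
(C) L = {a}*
(B) {a^n b^n : n ≥ 0}

(B) L = {a^n b^n : n ≥ 0} is NOT regular.

The pumping lemma can be used to prove this:
After pumping, the number of a's and b's become unequal

The other languages are regular because they can be recognized by finite automata.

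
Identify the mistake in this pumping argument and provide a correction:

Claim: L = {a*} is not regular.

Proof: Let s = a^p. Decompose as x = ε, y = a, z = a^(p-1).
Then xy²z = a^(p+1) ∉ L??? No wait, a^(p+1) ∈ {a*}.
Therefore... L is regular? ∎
Error: The proof attempts to show a*  is not regular, but a* IS regular!

Correction: a* is a regular language (recognized by a simple DFA with one accepting state and self-loop on 'a'). The pumping lemma can only prove non-regularity, not regularity. For regular languages, pumping always works.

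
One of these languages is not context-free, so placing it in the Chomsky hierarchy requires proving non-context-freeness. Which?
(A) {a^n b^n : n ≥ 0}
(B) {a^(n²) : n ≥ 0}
(B) {a^(n²) : n ≥ 0}

(B) {a^(n²) : n ≥ 0} requires the CFL pumping lemma.

- {a^n b^n : n ≥ 0} is context-free (but not regular)
  • Can be shown non-regular with the regular pumping lemma
  • After pumping, the number of a's and b's become unequal

- {a^(n²) : n ≥ 0} is NOT context-free
  • Requires the CFL pumping lemma to prove
  • Gaps between squares grow unboundedly

The CFL pumping lemma is "stronger" in that it can prove non-membership
in the larger class of context-free languages.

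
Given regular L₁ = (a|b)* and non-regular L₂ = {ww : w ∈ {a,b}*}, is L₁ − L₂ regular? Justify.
No — L₁ − L₂ is not regular.

L₁ − L₂ is the complement of {ww} within {a,b}*. If it were regular, its complement {ww} would be regular as well (regular languages are closed under complement) — contradiction. So L₁ − L₂ is not regular.

Note that the bare facts "L₁ regular, L₂ non-regular" do not settle the question by themselves: the closure of regular languages under ∪, ∩, complement and difference applies only when BOTH operands are regular. With a non-regular operand the result can come out regular or non-regular depending on the specific languages, so one has to work out L₁ − L₂ for this particular pair, as above.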